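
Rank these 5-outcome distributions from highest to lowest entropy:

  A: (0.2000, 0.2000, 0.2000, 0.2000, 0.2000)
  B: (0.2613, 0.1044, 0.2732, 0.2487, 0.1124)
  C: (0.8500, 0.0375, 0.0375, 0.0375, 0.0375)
A > B > C

Key insight: Entropy is maximized by uniform distributions and minimized by concentrated distributions.

- Uniform distributions have maximum entropy log₂(5) = 2.3219 bits
- The more "peaked" or concentrated a distribution, the lower its entropy

Entropies:
  H(A) = 2.3219 bits
  H(B) = 2.2114 bits
  H(C) = 0.9098 bits

Ranking: A > B > C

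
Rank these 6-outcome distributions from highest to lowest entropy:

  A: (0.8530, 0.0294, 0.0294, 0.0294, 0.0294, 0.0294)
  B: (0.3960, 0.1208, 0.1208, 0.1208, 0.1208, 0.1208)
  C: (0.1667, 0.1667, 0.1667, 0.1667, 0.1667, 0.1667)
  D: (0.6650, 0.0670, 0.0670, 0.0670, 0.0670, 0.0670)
C > B > D > A

Key insight: Entropy is maximized by uniform distributions and minimized by concentrated distributions.

Entropies:
  H(A) = 0.9436 bits
  H(B) = 2.3710 bits
  H(C) = 2.5850 bits
  H(D) = 1.6978 bits

Ranking: C > B > D > A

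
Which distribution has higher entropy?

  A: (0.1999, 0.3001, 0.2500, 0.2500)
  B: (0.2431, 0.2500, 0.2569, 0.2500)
B

Both distributions are close to uniform, making this a harder comparison.

H(A) = 1.9854 bits
H(B) = 1.9997 bits

The distribution closer to uniform has higher entropy.
Answer: B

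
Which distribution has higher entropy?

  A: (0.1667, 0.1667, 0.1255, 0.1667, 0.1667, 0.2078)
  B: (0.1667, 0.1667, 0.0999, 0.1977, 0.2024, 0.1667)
A

Both distributions are close to uniform, making this a harder comparison.

H(A) = 2.5702 bits
H(B) = 2.5533 bits

The distribution closer to uniform has higher entropy.
Answer: A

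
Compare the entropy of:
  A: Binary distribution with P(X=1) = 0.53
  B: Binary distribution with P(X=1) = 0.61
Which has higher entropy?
A

For binary distributions, entropy is maximized at p=0.5 and decreases as p moves toward 0 or 1.

H(A) = H(0.53) = 0.9974 bits
H(B) = H(0.61) = 0.9648 bits

Distribution A (p=0.53) is closer to uniform (p=0.5), so it has higher entropy.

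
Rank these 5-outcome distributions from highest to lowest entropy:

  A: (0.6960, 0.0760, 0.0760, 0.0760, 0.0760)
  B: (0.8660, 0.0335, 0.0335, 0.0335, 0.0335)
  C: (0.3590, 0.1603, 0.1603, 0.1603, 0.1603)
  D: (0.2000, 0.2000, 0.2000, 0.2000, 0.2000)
D > C > A > B

Key insight: Entropy is maximized by uniform distributions and minimized by concentrated distributions.

Entropies:
  H(A) = 1.4941 bits
  H(B) = 0.8363 bits
  H(C) = 2.2238 bits
  H(D) = 2.3219 bits

Ranking: D > C > A > B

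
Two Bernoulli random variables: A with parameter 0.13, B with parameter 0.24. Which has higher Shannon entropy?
B

For binary distributions, entropy is maximized at p=0.5 and decreases as p moves toward 0 or 1.

H(A) = H(0.13) = 0.5574 bits
H(B) = H(0.24) = 0.7950 bits

Distribution B (p=0.24) is closer to uniform (p=0.5), so it has higher entropy.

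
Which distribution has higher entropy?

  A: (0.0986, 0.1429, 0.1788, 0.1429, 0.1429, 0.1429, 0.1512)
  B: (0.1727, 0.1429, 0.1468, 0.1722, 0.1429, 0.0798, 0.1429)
A

Both distributions are close to uniform, making this a harder comparison.

H(A) = 2.7899 bits
H(B) = 2.7751 bits

The distribution closer to uniform has higher entropy.
Answer: A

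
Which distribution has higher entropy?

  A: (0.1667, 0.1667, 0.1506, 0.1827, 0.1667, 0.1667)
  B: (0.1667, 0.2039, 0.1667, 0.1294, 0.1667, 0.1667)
A

Both distributions are close to uniform, making this a harder comparison.

H(A) = 2.5827 bits
H(B) = 2.5729 bits

The distribution closer to uniform has higher entropy.
Answer: A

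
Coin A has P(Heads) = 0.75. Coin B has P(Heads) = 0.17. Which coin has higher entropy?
A

For binary distributions, entropy is maximized at p=0.5 and decreases as p moves toward 0 or 1.

H(A) = H(0.75) = 0.8113 bits
H(B) = H(0.17) = 0.6577 bits

Distribution A (p=0.75) is closer to uniform (p=0.5), so it has higher entropy.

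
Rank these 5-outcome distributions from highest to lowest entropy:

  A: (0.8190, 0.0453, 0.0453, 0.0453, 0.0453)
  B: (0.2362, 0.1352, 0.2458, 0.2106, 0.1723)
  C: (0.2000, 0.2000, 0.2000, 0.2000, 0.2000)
C > B > A

Key insight: Entropy is maximized by uniform distributions and minimized by concentrated distributions.

- Uniform distributions have maximum entropy log₂(5) = 2.3219 bits
- The more "peaked" or concentrated a distribution, the lower its entropy

Entropies:
  H(A) = 1.0443 bits
  H(B) = 2.2900 bits
  H(C) = 2.3219 bits

Ranking: C > B > A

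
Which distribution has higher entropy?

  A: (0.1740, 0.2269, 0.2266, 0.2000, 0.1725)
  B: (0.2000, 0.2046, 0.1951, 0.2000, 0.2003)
B

Both distributions are close to uniform, making this a harder comparison.

H(A) = 2.3116 bits
H(B) = 2.3218 bits

The distribution closer to uniform has higher entropy.
Answer: B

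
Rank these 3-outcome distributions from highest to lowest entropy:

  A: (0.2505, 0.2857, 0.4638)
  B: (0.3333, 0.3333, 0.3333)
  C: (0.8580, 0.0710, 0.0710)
B > A > C

Key insight: Entropy is maximized by uniform distributions and minimized by concentrated distributions.

- Uniform distributions have maximum entropy log₂(3) = 1.5850 bits
- The more "peaked" or concentrated a distribution, the lower its entropy

Entropies:
  H(A) = 1.5308 bits
  H(B) = 1.5850 bits
  H(C) = 0.7315 bits

Ranking: B > A > C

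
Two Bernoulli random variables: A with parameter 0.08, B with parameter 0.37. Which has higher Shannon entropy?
B

For binary distributions, entropy is maximized at p=0.5 and decreases as p moves toward 0 or 1.

H(A) = H(0.08) = 0.4022 bits
H(B) = H(0.37) = 0.9507 bits

Distribution B (p=0.37) is closer to uniform (p=0.5), so it has higher entropy.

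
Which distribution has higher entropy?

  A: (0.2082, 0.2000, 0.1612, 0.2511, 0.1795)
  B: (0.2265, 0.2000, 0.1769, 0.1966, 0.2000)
B

Both distributions are close to uniform, making this a harder comparison.

H(A) = 2.3056 bits
H(B) = 2.3175 bits

The distribution closer to uniform has higher entropy.
Answer: B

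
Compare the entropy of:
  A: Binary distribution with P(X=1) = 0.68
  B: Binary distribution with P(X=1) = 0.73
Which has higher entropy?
A

For binary distributions, entropy is maximized at p=0.5 and decreases as p moves toward 0 or 1.

H(A) = H(0.68) = 0.9044 bits
H(B) = H(0.73) = 0.8415 bits

Distribution A (p=0.68) is closer to uniform (p=0.5), so it has higher entropy.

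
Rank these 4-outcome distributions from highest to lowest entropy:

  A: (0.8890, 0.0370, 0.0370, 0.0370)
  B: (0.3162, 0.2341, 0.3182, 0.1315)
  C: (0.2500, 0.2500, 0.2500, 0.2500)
C > B > A

Key insight: Entropy is maximized by uniform distributions and minimized by concentrated distributions.

- Uniform distributions have maximum entropy log₂(4) = 2.0000 bits
- The more "peaked" or concentrated a distribution, the lower its entropy

Entropies:
  H(A) = 0.6789 bits
  H(B) = 1.9261 bits
  H(C) = 2.0000 bits

Ranking: C > B > A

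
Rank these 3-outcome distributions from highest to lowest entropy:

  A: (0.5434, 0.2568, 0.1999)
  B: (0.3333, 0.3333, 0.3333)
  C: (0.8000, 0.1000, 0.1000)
B > A > C

Key insight: Entropy is maximized by uniform distributions and minimized by concentrated distributions.

- Uniform distributions have maximum entropy log₂(3) = 1.5850 bits
- The more "peaked" or concentrated a distribution, the lower its entropy

Entropies:
  H(A) = 1.4461 bits
  H(B) = 1.5850 bits
  H(C) = 0.9219 bits

Ranking: B > A > C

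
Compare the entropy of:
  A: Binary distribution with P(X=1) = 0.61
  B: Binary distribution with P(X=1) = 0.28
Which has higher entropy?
A

For binary distributions, entropy is maximized at p=0.5 and decreases as p moves toward 0 or 1.

H(A) = H(0.61) = 0.9648 bits
H(B) = H(0.28) = 0.8555 bits

Distribution A (p=0.61) is closer to uniform (p=0.5), so it has higher entropy.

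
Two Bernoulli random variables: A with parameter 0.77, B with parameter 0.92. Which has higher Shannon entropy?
A

For binary distributions, entropy is maximized at p=0.5 and decreases as p moves toward 0 or 1.

H(A) = H(0.77) = 0.7780 bits
H(B) = H(0.92) = 0.4022 bits

Distribution A (p=0.77) is closer to uniform (p=0.5), so it has higher entropy.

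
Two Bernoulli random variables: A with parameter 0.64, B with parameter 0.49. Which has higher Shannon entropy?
B

For binary distributions, entropy is maximized at p=0.5 and decreases as p moves toward 0 or 1.

H(A) = H(0.64) = 0.9427 bits
H(B) = H(0.49) = 0.9997 bits

Distribution B (p=0.49) is closer to uniform (p=0.5), so it has higher entropy.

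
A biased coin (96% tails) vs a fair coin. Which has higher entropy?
Fair coin

The fair coin is uniform (p=0.5), maximizing binary entropy at 1 bit. The biased coin has H(0.96) ≈ 0.242 bits — its outcome is more predictable, so its entropy is lower.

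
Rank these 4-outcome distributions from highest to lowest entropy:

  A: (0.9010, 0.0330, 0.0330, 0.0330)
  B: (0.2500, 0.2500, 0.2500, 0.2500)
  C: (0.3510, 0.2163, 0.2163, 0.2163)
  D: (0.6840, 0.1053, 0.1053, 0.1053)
B > C > D > A

Key insight: Entropy is maximized by uniform distributions and minimized by concentrated distributions.

Entropies:
  H(A) = 0.6227 bits
  H(B) = 2.0000 bits
  H(C) = 1.9636 bits
  H(D) = 1.4008 bits

Ranking: B > C > D > A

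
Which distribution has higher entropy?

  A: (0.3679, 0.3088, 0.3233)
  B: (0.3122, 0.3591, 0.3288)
B

Both distributions are close to uniform, making this a harder comparison.

H(A) = 1.5809 bits
H(B) = 1.5825 bits

The distribution closer to uniform has higher entropy.
Answer: B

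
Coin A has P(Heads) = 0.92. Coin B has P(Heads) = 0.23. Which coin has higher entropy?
B

For binary distributions, entropy is maximized at p=0.5 and decreases as p moves toward 0 or 1.

H(A) = H(0.92) = 0.4022 bits
H(B) = H(0.23) = 0.7780 bits

Distribution B (p=0.23) is closer to uniform (p=0.5), so it has higher entropy.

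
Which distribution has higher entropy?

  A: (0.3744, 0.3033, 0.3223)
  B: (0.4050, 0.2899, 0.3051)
A

Both distributions are close to uniform, making this a harder comparison.

H(A) = 1.5792 bits
H(B) = 1.5685 bits

The distribution closer to uniform has higher entropy.
Answer: A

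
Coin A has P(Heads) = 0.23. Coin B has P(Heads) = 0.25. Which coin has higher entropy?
B

For binary distributions, entropy is maximized at p=0.5 and decreases as p moves toward 0 or 1.

H(A) = H(0.23) = 0.7780 bits
H(B) = H(0.25) = 0.8113 bits

Distribution B (p=0.25) is closer to uniform (p=0.5), so it has higher entropy.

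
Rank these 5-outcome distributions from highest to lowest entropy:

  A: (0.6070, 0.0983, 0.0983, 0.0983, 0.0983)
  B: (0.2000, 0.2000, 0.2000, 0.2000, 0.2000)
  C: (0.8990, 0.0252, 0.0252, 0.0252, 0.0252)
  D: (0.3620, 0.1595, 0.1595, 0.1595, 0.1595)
B > D > A > C

Key insight: Entropy is maximized by uniform distributions and minimized by concentrated distributions.

Entropies:
  H(A) = 1.7527 bits
  H(B) = 2.3219 bits
  H(C) = 0.6742 bits
  H(D) = 2.2203 bits

Ranking: B > D > A > C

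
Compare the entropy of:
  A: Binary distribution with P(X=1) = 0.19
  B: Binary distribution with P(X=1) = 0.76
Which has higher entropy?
B

For binary distributions, entropy is maximized at p=0.5 and decreases as p moves toward 0 or 1.

H(A) = H(0.19) = 0.7015 bits
H(B) = H(0.76) = 0.7950 bits

Distribution B (p=0.76) is closer to uniform (p=0.5), so it has higher entropy.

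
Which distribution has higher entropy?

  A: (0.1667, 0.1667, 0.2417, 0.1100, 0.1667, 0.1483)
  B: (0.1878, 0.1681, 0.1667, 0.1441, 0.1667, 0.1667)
B

Both distributions are close to uniform, making this a harder comparison.

H(A) = 2.5463 bits
H(B) = 2.5808 bits

The distribution closer to uniform has higher entropy.
Answer: B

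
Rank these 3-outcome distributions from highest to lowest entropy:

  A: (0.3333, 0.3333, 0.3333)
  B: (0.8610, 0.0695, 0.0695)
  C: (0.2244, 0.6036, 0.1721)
A > C > B

Key insight: Entropy is maximized by uniform distributions and minimized by concentrated distributions.

- Uniform distributions have maximum entropy log₂(3) = 1.5850 bits
- The more "peaked" or concentrated a distribution, the lower its entropy

Entropies:
  H(A) = 1.5850 bits
  H(B) = 0.7206 bits
  H(C) = 1.3603 bits

Ranking: A > C > B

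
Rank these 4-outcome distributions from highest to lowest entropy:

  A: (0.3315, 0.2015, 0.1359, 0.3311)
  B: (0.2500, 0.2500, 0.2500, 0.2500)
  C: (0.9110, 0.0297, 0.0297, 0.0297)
B > A > C

Key insight: Entropy is maximized by uniform distributions and minimized by concentrated distributions.

- Uniform distributions have maximum entropy log₂(4) = 2.0000 bits
- The more "peaked" or concentrated a distribution, the lower its entropy

Entropies:
  H(A) = 1.9130 bits
  H(B) = 2.0000 bits
  H(C) = 0.5742 bits

Ranking: B > A > C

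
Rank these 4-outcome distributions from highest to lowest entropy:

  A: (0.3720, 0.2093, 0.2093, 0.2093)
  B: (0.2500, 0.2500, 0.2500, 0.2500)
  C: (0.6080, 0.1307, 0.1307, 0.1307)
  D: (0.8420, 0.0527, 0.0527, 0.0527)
B > A > C > D

Key insight: Entropy is maximized by uniform distributions and minimized by concentrated distributions.

Entropies:
  H(A) = 1.9476 bits
  H(B) = 2.0000 bits
  H(C) = 1.5874 bits
  H(D) = 0.8799 bits

Ranking: B > A > C > D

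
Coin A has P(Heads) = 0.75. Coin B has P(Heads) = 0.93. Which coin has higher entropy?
A

For binary distributions, entropy is maximized at p=0.5 and decreases as p moves toward 0 or 1.

H(A) = H(0.75) = 0.8113 bits
H(B) = H(0.93) = 0.3659 bits

Distribution A (p=0.75) is closer to uniform (p=0.5), so it has higher entropy.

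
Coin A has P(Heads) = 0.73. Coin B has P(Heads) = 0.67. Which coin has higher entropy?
B

For binary distributions, entropy is maximized at p=0.5 and decreases as p moves toward 0 or 1.

H(A) = H(0.73) = 0.8415 bits
H(B) = H(0.67) = 0.9149 bits

Distribution B (p=0.67) is closer to uniform (p=0.5), so it has higher entropy.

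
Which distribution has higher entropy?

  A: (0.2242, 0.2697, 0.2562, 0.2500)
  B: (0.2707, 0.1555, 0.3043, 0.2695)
A

Both distributions are close to uniform, making this a harder comparison.

H(A) = 1.9968 bits
H(B) = 1.9600 bits

The distribution closer to uniform has higher entropy.
Answer: A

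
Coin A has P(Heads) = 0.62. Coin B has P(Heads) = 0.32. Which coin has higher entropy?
A

For binary distributions, entropy is maximized at p=0.5 and decreases as p moves toward 0 or 1.

H(A) = H(0.62) = 0.9580 bits
H(B) = H(0.32) = 0.9044 bits

Distribution A (p=0.62) is closer to uniform (p=0.5), so it has higher entropy.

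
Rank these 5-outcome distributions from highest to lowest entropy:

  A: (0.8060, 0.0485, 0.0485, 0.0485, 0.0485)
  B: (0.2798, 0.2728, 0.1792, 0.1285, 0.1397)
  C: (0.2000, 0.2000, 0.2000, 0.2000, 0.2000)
C > B > A

Key insight: Entropy is maximized by uniform distributions and minimized by concentrated distributions.

- Uniform distributions have maximum entropy log₂(5) = 2.3219 bits
- The more "peaked" or concentrated a distribution, the lower its entropy

Entropies:
  H(A) = 1.0978 bits
  H(B) = 2.2470 bits
  H(C) = 2.3219 bits

Ranking: C > B > A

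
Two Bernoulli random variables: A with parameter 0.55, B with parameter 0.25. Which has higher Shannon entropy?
A

For binary distributions, entropy is maximized at p=0.5 and decreases as p moves toward 0 or 1.

H(A) = H(0.55) = 0.9928 bits
H(B) = H(0.25) = 0.8113 bits

Distribution A (p=0.55) is closer to uniform (p=0.5), so it has higher entropy.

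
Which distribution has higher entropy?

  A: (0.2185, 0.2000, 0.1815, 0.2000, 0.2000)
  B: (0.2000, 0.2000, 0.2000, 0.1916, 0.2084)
B

Both distributions are close to uniform, making this a harder comparison.

H(A) = 2.3194 bits
H(B) = 2.3214 bits

The distribution closer to uniform has higher entropy.
Answer: B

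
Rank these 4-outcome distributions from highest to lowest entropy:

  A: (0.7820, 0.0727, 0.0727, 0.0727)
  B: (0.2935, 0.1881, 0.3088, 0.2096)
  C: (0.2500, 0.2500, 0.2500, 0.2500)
C > B > A

Key insight: Entropy is maximized by uniform distributions and minimized by concentrated distributions.

- Uniform distributions have maximum entropy log₂(4) = 2.0000 bits
- The more "peaked" or concentrated a distribution, the lower its entropy

Entropies:
  H(A) = 1.1020 bits
  H(B) = 1.9685 bits
  H(C) = 2.0000 bits

Ranking: C > B > A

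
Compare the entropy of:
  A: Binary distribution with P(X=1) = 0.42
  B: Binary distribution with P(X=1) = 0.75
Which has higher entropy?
A

For binary distributions, entropy is maximized at p=0.5 and decreases as p moves toward 0 or 1.

H(A) = H(0.42) = 0.9815 bits
H(B) = H(0.75) = 0.8113 bits

Distribution A (p=0.42) is closer to uniform (p=0.5), so it has higher entropy.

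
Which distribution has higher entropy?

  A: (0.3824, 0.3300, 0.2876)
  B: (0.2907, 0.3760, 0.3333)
B

Both distributions are close to uniform, making this a harder comparison.

H(A) = 1.5752 bits
H(B) = 1.5771 bits

The distribution closer to uniform has higher entropy.
Answer: B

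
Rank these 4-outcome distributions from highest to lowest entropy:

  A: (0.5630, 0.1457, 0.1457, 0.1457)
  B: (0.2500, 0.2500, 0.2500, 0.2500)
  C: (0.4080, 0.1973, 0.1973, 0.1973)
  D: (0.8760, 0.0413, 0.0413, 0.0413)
B > C > A > D

Key insight: Entropy is maximized by uniform distributions and minimized by concentrated distributions.

Entropies:
  H(A) = 1.6811 bits
  H(B) = 2.0000 bits
  H(C) = 1.9137 bits
  H(D) = 0.7373 bits

Ranking: B > C > A > D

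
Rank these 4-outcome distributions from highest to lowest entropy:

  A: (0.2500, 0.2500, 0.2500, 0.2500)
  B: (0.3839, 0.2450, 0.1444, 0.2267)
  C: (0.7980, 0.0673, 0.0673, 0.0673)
A > B > C

Key insight: Entropy is maximized by uniform distributions and minimized by concentrated distributions.

- Uniform distributions have maximum entropy log₂(4) = 2.0000 bits
- The more "peaked" or concentrated a distribution, the lower its entropy

Entropies:
  H(A) = 2.0000 bits
  H(B) = 1.9159 bits
  H(C) = 1.0461 bits

Ranking: A > B > C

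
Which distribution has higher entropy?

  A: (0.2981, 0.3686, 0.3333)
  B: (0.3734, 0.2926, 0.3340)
A

Both distributions are close to uniform, making this a harder comparison.

H(A) = 1.5796 bits
H(B) = 1.5779 bits

The distribution closer to uniform has higher entropy.
Answer: A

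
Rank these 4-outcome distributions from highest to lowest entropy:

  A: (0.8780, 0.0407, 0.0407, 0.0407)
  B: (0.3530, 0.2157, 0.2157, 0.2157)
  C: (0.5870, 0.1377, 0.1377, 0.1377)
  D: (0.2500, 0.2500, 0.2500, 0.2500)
D > B > C > A

Key insight: Entropy is maximized by uniform distributions and minimized by concentrated distributions.

Entropies:
  H(A) = 0.7284 bits
  H(B) = 1.9622 bits
  H(C) = 1.6326 bits
  H(D) = 2.0000 bits

Ranking: D > B > C > A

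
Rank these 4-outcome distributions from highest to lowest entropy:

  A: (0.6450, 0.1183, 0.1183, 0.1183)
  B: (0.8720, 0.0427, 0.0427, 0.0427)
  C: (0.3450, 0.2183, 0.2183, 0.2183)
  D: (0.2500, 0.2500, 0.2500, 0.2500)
D > C > A > B

Key insight: Entropy is maximized by uniform distributions and minimized by concentrated distributions.

Entropies:
  H(A) = 1.5011 bits
  H(B) = 0.7548 bits
  H(C) = 1.9677 bits
  H(D) = 2.0000 bits

Ranking: D > C > A > B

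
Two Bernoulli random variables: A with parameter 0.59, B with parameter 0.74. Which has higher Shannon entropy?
A

For binary distributions, entropy is maximized at p=0.5 and decreases as p moves toward 0 or 1.

H(A) = H(0.59) = 0.9765 bits
H(B) = H(0.74) = 0.8267 bits

Distribution A (p=0.59) is closer to uniform (p=0.5), so it has higher entropy.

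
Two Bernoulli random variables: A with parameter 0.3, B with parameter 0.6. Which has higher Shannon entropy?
B

For binary distributions, entropy is maximized at p=0.5 and decreases as p moves toward 0 or 1.

H(A) = H(0.3) = 0.8813 bits
H(B) = H(0.6) = 0.9710 bits

Distribution B (p=0.6) is closer to uniform (p=0.5), so it has higher entropy.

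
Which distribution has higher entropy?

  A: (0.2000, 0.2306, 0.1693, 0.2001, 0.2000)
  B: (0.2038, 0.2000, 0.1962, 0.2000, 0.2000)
B

Both distributions are close to uniform, making this a harder comparison.

H(A) = 2.3151 bits
H(B) = 2.3218 bits

The distribution closer to uniform has higher entropy.
Answer: B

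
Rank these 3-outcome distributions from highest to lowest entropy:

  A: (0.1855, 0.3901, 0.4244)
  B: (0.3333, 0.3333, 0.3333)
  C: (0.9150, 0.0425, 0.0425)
B > A > C

Key insight: Entropy is maximized by uniform distributions and minimized by concentrated distributions.

- Uniform distributions have maximum entropy log₂(3) = 1.5850 bits
- The more "peaked" or concentrated a distribution, the lower its entropy

Entropies:
  H(A) = 1.5054 bits
  H(B) = 1.5850 bits
  H(C) = 0.5046 bits

Ranking: B > A > C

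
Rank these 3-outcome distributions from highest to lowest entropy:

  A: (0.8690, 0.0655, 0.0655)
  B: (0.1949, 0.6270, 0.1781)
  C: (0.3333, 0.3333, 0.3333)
C > B > A

Key insight: Entropy is maximized by uniform distributions and minimized by concentrated distributions.

- Uniform distributions have maximum entropy log₂(3) = 1.5850 bits
- The more "peaked" or concentrated a distribution, the lower its entropy

Entropies:
  H(A) = 0.6912 bits
  H(B) = 1.3253 bits
  H(C) = 1.5850 bits

Ranking: C > B > A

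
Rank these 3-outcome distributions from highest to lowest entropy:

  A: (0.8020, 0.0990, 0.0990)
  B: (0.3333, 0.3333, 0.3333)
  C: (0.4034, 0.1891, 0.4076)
B > C > A

Key insight: Entropy is maximized by uniform distributions and minimized by concentrated distributions.

- Uniform distributions have maximum entropy log₂(3) = 1.5850 bits
- The more "peaked" or concentrated a distribution, the lower its entropy

Entropies:
  H(A) = 0.9159 bits
  H(B) = 1.5850 bits
  H(C) = 1.5104 bits

Ranking: B > C > A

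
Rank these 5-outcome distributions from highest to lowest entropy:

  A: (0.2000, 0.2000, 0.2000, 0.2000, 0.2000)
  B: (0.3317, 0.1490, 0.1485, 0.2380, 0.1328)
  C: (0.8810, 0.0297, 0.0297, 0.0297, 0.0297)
A > B > C

Key insight: Entropy is maximized by uniform distributions and minimized by concentrated distributions.

- Uniform distributions have maximum entropy log₂(5) = 2.3219 bits
- The more "peaked" or concentrated a distribution, the lower its entropy

Entropies:
  H(A) = 2.3219 bits
  H(B) = 2.2256 bits
  H(C) = 0.7645 bits

Ranking: A > B > C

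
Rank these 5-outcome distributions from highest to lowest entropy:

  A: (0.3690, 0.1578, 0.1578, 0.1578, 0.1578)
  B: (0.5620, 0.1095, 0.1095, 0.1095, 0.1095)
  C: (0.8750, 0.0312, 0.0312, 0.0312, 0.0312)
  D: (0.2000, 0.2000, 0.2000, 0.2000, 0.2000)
D > A > B > C

Key insight: Entropy is maximized by uniform distributions and minimized by concentrated distributions.

Entropies:
  H(A) = 2.2119 bits
  H(B) = 1.8649 bits
  H(C) = 0.7936 bits
  H(D) = 2.3219 bits

Ranking: D > A > B > C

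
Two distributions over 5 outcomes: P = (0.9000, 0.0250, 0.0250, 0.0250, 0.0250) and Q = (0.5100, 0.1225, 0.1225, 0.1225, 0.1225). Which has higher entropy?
Q

P is highly concentrated on one outcome (90%), making it nearly deterministic. Q spreads its mass more evenly (max 51%). The more spread-out distribution has higher entropy: H(P) ≈ 0.669 bits, H(Q) ≈ 1.980 bits.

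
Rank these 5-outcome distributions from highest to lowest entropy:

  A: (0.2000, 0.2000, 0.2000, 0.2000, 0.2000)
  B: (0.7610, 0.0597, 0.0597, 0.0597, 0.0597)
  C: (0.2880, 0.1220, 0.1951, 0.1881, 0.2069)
A > C > B

Key insight: Entropy is maximized by uniform distributions and minimized by concentrated distributions.

- Uniform distributions have maximum entropy log₂(5) = 2.3219 bits
- The more "peaked" or concentrated a distribution, the lower its entropy

Entropies:
  H(A) = 2.3219 bits
  H(B) = 1.2714 bits
  H(C) = 2.2711 bits

Ranking: A > C > B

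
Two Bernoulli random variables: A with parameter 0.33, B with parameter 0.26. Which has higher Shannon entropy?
A

For binary distributions, entropy is maximized at p=0.5 and decreases as p moves toward 0 or 1.

H(A) = H(0.33) = 0.9149 bits
H(B) = H(0.26) = 0.8267 bits

Distribution A (p=0.33) is closer to uniform (p=0.5), so it has higher entropy.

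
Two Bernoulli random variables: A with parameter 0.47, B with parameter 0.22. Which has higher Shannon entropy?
A

For binary distributions, entropy is maximized at p=0.5 and decreases as p moves toward 0 or 1.

H(A) = H(0.47) = 0.9974 bits
H(B) = H(0.22) = 0.7602 bits

Distribution A (p=0.47) is closer to uniform (p=0.5), so it has higher entropy.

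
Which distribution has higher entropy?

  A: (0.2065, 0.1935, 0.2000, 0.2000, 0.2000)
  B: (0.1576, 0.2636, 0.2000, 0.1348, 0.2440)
A

Both distributions are close to uniform, making this a harder comparison.

H(A) = 2.3216 bits
H(B) = 2.2778 bits

The distribution closer to uniform has higher entropy.
Answer: A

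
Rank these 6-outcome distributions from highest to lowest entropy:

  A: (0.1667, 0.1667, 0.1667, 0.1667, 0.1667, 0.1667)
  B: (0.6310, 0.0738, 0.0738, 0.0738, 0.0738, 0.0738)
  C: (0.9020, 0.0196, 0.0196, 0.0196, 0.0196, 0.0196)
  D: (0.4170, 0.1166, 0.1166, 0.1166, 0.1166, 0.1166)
A > D > B > C

Key insight: Entropy is maximized by uniform distributions and minimized by concentrated distributions.

Entropies:
  H(A) = 2.5850 bits
  H(B) = 1.8067 bits
  H(C) = 0.6902 bits
  H(D) = 2.3337 bits

Ranking: A > D > B > C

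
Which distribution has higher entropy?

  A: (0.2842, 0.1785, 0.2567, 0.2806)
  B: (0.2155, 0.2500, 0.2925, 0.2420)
B

Both distributions are close to uniform, making this a harder comparison.

H(A) = 1.9776 bits
H(B) = 1.9913 bits

The distribution closer to uniform has higher entropy.
Answer: B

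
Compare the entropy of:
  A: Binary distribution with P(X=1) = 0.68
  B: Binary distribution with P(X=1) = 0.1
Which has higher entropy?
A

For binary distributions, entropy is maximized at p=0.5 and decreases as p moves toward 0 or 1.

H(A) = H(0.68) = 0.9044 bits
H(B) = H(0.1) = 0.4690 bits

Distribution A (p=0.68) is closer to uniform (p=0.5), so it has higher entropy.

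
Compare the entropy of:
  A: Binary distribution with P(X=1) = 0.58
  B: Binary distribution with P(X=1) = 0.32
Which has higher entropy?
A

For binary distributions, entropy is maximized at p=0.5 and decreases as p moves toward 0 or 1.

H(A) = H(0.58) = 0.9815 bits
H(B) = H(0.32) = 0.9044 bits

Distribution A (p=0.58) is closer to uniform (p=0.5), so it has higher entropy.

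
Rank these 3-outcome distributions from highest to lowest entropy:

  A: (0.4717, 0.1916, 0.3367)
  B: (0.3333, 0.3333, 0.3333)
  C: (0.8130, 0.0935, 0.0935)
B > A > C

Key insight: Entropy is maximized by uniform distributions and minimized by concentrated distributions.

- Uniform distributions have maximum entropy log₂(3) = 1.5850 bits
- The more "peaked" or concentrated a distribution, the lower its entropy

Entropies:
  H(A) = 1.4968 bits
  H(B) = 1.5850 bits
  H(C) = 0.8822 bits

Ranking: B > A > C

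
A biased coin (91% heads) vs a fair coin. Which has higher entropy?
Fair coin

The fair coin is uniform (p=0.5), maximizing binary entropy at 1 bit. The biased coin has H(0.91) ≈ 0.436 bits — its outcome is more predictable, so its entropy is lower.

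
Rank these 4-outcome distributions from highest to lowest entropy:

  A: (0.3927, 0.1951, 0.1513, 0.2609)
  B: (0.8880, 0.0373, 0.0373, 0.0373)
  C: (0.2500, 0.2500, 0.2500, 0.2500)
C > A > B

Key insight: Entropy is maximized by uniform distributions and minimized by concentrated distributions.

- Uniform distributions have maximum entropy log₂(4) = 2.0000 bits
- The more "peaked" or concentrated a distribution, the lower its entropy

Entropies:
  H(A) = 1.9075 bits
  H(B) = 0.6834 bits
  H(C) = 2.0000 bits

Ranking: C > A > B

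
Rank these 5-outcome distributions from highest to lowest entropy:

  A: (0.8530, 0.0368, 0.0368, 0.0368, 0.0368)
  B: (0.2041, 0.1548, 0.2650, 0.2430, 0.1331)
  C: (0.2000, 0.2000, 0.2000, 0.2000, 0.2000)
C > B > A

Key insight: Entropy is maximized by uniform distributions and minimized by concentrated distributions.

- Uniform distributions have maximum entropy log₂(5) = 2.3219 bits
- The more "peaked" or concentrated a distribution, the lower its entropy

Entropies:
  H(A) = 0.8963 bits
  H(B) = 2.2755 bits
  H(C) = 2.3219 bits

Ranking: C > B > A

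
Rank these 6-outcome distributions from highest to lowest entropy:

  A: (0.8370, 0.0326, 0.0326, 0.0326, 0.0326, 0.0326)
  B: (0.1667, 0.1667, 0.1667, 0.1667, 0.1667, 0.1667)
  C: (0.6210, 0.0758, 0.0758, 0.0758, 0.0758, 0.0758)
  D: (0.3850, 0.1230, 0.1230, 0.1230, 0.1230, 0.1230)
B > D > C > A

Key insight: Entropy is maximized by uniform distributions and minimized by concentrated distributions.

Entropies:
  H(A) = 1.0199 bits
  H(B) = 2.5850 bits
  H(C) = 1.8373 bits
  H(D) = 2.3895 bits

Ranking: B > D > C > A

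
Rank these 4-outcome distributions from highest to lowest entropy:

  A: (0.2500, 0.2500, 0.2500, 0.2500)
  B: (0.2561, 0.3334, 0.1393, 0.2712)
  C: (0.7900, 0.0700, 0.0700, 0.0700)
A > B > C

Key insight: Entropy is maximized by uniform distributions and minimized by concentrated distributions.

- Uniform distributions have maximum entropy log₂(4) = 2.0000 bits
- The more "peaked" or concentrated a distribution, the lower its entropy

Entropies:
  H(A) = 2.0000 bits
  H(B) = 1.9383 bits
  H(C) = 1.0743 bits

Ranking: A > B > C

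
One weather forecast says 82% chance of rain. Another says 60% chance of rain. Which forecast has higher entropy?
60% forecast

Treat each forecast as a Bernoulli distribution. Binary entropy is maximized at p=0.5 and falls off symmetrically toward 0 or 1. The 60% forecast is closer to 50%, so it is more uncertain. H(82%) ≈ 0.680 bits, H(60%) ≈ 0.971 bits.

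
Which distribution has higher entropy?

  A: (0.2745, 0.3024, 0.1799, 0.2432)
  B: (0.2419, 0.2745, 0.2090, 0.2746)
B

Both distributions are close to uniform, making this a harder comparison.

H(A) = 1.9750 bits
H(B) = 1.9913 bits

The distribution closer to uniform has higher entropy.
Answer: B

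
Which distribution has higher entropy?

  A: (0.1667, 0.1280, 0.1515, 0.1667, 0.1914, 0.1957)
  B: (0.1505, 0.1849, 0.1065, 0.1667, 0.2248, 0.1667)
A

Both distributions are close to uniform, making this a harder comparison.

H(A) = 2.5709 bits
H(B) = 2.5513 bits

The distribution closer to uniform has higher entropy.
Answer: A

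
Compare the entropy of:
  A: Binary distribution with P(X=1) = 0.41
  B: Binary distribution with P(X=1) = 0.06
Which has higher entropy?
A

For binary distributions, entropy is maximized at p=0.5 and decreases as p moves toward 0 or 1.

H(A) = H(0.41) = 0.9765 bits
H(B) = H(0.06) = 0.3274 bits

Distribution A (p=0.41) is closer to uniform (p=0.5), so it has higher entropy.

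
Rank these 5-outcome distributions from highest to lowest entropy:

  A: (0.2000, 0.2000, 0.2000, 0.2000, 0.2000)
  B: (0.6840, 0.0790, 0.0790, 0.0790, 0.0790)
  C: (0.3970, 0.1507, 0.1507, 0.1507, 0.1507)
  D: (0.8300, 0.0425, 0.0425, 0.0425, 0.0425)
A > C > B > D

Key insight: Entropy is maximized by uniform distributions and minimized by concentrated distributions.

Entropies:
  H(A) = 2.3219 bits
  H(B) = 1.5320 bits
  H(C) = 2.1752 bits
  H(D) = 0.9977 bits

Ranking: A > C > B > D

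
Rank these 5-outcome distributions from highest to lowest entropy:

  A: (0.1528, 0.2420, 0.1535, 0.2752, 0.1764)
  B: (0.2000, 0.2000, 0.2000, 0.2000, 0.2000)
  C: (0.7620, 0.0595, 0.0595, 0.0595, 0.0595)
B > A > C

Key insight: Entropy is maximized by uniform distributions and minimized by concentrated distributions.

- Uniform distributions have maximum entropy log₂(5) = 2.3219 bits
- The more "peaked" or concentrated a distribution, the lower its entropy

Entropies:
  H(A) = 2.2784 bits
  H(B) = 2.3219 bits
  H(C) = 1.2677 bits

Ranking: B > A > C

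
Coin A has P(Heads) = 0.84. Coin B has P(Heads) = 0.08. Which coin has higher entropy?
A

For binary distributions, entropy is maximized at p=0.5 and decreases as p moves toward 0 or 1.

H(A) = H(0.84) = 0.6343 bits
H(B) = H(0.08) = 0.4022 bits

Distribution A (p=0.84) is closer to uniform (p=0.5), so it has higher entropy.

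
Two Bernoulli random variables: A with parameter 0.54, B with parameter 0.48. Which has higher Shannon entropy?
B

For binary distributions, entropy is maximized at p=0.5 and decreases as p moves toward 0 or 1.

H(A) = H(0.54) = 0.9954 bits
H(B) = H(0.48) = 0.9988 bits

Distribution B (p=0.48) is closer to uniform (p=0.5), so it has higher entropy.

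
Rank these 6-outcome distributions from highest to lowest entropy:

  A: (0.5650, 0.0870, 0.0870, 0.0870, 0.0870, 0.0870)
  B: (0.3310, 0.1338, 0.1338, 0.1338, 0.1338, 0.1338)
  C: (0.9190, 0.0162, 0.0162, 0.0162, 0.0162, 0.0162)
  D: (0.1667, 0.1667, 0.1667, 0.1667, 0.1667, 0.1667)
D > B > A > C

Key insight: Entropy is maximized by uniform distributions and minimized by concentrated distributions.

Entropies:
  H(A) = 1.9978 bits
  H(B) = 2.4693 bits
  H(C) = 0.5938 bits
  H(D) = 2.5850 bits

Ranking: D > B > A > C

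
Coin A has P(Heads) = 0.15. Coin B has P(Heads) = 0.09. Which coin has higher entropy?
A

For binary distributions, entropy is maximized at p=0.5 and decreases as p moves toward 0 or 1.

H(A) = H(0.15) = 0.6098 bits
H(B) = H(0.09) = 0.4365 bits

Distribution A (p=0.15) is closer to uniform (p=0.5), so it has higher entropy.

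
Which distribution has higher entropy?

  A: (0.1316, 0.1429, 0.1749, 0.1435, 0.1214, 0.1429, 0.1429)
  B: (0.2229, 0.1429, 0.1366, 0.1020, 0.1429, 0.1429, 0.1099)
A

Both distributions are close to uniform, making this a harder comparison.

H(A) = 2.7994 bits
H(B) = 2.7642 bits

The distribution closer to uniform has higher entropy.
Answer: A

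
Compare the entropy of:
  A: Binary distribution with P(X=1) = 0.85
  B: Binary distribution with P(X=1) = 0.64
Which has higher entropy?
B

For binary distributions, entropy is maximized at p=0.5 and decreases as p moves toward 0 or 1.

H(A) = H(0.85) = 0.6098 bits
H(B) = H(0.64) = 0.9427 bits

Distribution B (p=0.64) is closer to uniform (p=0.5), so it has higher entropy.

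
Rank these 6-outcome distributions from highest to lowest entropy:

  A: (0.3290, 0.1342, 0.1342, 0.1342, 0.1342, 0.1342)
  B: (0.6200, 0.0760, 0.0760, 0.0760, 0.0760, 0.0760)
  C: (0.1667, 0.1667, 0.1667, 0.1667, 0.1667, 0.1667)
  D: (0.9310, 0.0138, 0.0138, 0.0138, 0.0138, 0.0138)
C > A > B > D

Key insight: Entropy is maximized by uniform distributions and minimized by concentrated distributions.

Entropies:
  H(A) = 2.4719 bits
  H(B) = 1.8404 bits
  H(C) = 2.5850 bits
  H(D) = 0.5224 bits

Ranking: C > A > B > D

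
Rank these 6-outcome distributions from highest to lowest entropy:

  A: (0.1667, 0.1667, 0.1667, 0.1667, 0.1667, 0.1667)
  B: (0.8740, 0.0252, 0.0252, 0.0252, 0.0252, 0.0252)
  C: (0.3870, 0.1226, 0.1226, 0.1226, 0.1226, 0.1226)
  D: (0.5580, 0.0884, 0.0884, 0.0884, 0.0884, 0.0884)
A > C > D > B

Key insight: Entropy is maximized by uniform distributions and minimized by concentrated distributions.

Entropies:
  H(A) = 2.5850 bits
  H(B) = 0.8389 bits
  H(C) = 2.3862 bits
  H(D) = 2.0166 bits

Ranking: A > C > D > B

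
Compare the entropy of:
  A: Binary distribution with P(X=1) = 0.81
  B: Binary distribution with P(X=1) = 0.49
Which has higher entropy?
B

For binary distributions, entropy is maximized at p=0.5 and decreases as p moves toward 0 or 1.

H(A) = H(0.81) = 0.7015 bits
H(B) = H(0.49) = 0.9997 bits

Distribution B (p=0.49) is closer to uniform (p=0.5), so it has higher entropy.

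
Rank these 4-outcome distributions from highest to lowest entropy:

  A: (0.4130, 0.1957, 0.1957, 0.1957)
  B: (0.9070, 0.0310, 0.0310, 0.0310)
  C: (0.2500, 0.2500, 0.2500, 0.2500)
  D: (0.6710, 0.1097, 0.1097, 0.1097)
C > A > D > B

Key insight: Entropy is maximized by uniform distributions and minimized by concentrated distributions.

Entropies:
  H(A) = 1.9084 bits
  H(B) = 0.5938 bits
  H(C) = 2.0000 bits
  H(D) = 1.4354 bits

Ranking: C > A > D > B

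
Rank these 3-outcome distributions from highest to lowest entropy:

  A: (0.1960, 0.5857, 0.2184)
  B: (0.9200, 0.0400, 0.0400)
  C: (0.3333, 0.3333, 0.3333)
C > A > B

Key insight: Entropy is maximized by uniform distributions and minimized by concentrated distributions.

- Uniform distributions have maximum entropy log₂(3) = 1.5850 bits
- The more "peaked" or concentrated a distribution, the lower its entropy

Entropies:
  H(A) = 1.3922 bits
  H(B) = 0.4822 bits
  H(C) = 1.5850 bits

Ranking: C > A > B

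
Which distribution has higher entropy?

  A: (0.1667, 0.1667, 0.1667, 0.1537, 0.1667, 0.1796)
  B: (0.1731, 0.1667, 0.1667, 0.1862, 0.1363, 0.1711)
A

Both distributions are close to uniform, making this a harder comparison.

H(A) = 2.5835 bits
H(B) = 2.5788 bits

The distribution closer to uniform has higher entropy.
Answer: A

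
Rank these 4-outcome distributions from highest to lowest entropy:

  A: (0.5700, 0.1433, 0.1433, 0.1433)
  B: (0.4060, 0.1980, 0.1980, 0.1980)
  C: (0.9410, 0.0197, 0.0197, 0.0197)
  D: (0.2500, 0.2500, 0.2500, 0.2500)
D > B > A > C

Key insight: Entropy is maximized by uniform distributions and minimized by concentrated distributions.

Entropies:
  H(A) = 1.6673 bits
  H(B) = 1.9158 bits
  H(C) = 0.4170 bits
  H(D) = 2.0000 bits

Ranking: D > B > A > C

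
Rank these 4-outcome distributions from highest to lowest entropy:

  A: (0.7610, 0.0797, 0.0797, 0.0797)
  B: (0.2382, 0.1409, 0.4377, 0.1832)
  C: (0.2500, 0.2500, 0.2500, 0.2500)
C > B > A

Key insight: Entropy is maximized by uniform distributions and minimized by concentrated distributions.

- Uniform distributions have maximum entropy log₂(4) = 2.0000 bits
- The more "peaked" or concentrated a distribution, the lower its entropy

Entropies:
  H(A) = 1.1722 bits
  H(B) = 1.8617 bits
  H(C) = 2.0000 bits

Ranking: C > B > A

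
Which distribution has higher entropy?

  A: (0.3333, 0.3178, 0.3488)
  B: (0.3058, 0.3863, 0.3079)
A

Both distributions are close to uniform, making this a harder comparison.

H(A) = 1.5839 bits
H(B) = 1.5761 bits

The distribution closer to uniform has higher entropy.
Answer: A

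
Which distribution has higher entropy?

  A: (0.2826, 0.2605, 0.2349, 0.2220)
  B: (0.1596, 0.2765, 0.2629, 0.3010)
A

Both distributions are close to uniform, making this a harder comparison.

H(A) = 1.9937 bits
H(B) = 1.9634 bits

The distribution closer to uniform has higher entropy.
Answer: A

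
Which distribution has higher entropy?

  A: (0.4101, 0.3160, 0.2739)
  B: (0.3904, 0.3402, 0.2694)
B

Both distributions are close to uniform, making this a harder comparison.

H(A) = 1.5643 bits
H(B) = 1.5687 bits

The distribution closer to uniform has higher entropy.
Answer: B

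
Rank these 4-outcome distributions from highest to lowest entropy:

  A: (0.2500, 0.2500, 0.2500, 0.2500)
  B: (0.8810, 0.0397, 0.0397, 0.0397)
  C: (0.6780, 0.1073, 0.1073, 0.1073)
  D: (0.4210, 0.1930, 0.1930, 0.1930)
A > D > C > B

Key insight: Entropy is maximized by uniform distributions and minimized by concentrated distributions.

Entropies:
  H(A) = 2.0000 bits
  H(B) = 0.7151 bits
  H(C) = 1.4169 bits
  H(D) = 1.8996 bits

Ranking: A > D > C > B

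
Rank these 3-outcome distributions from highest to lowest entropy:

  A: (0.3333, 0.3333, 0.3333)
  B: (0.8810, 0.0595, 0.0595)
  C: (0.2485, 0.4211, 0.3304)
A > C > B

Key insight: Entropy is maximized by uniform distributions and minimized by concentrated distributions.

- Uniform distributions have maximum entropy log₂(3) = 1.5850 bits
- The more "peaked" or concentrated a distribution, the lower its entropy

Entropies:
  H(A) = 1.5850 bits
  H(B) = 0.6455 bits
  H(C) = 1.5525 bits

Ranking: A > C > B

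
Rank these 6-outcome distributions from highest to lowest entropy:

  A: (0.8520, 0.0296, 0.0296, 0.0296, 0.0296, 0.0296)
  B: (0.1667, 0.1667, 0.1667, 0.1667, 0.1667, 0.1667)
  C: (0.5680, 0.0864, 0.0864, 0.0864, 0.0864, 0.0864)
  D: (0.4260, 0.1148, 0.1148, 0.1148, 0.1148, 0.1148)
B > D > C > A

Key insight: Entropy is maximized by uniform distributions and minimized by concentrated distributions.

Entropies:
  H(A) = 0.9485 bits
  H(B) = 2.5850 bits
  H(C) = 1.9897 bits
  H(D) = 2.3169 bits

Ranking: B > D > C > A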